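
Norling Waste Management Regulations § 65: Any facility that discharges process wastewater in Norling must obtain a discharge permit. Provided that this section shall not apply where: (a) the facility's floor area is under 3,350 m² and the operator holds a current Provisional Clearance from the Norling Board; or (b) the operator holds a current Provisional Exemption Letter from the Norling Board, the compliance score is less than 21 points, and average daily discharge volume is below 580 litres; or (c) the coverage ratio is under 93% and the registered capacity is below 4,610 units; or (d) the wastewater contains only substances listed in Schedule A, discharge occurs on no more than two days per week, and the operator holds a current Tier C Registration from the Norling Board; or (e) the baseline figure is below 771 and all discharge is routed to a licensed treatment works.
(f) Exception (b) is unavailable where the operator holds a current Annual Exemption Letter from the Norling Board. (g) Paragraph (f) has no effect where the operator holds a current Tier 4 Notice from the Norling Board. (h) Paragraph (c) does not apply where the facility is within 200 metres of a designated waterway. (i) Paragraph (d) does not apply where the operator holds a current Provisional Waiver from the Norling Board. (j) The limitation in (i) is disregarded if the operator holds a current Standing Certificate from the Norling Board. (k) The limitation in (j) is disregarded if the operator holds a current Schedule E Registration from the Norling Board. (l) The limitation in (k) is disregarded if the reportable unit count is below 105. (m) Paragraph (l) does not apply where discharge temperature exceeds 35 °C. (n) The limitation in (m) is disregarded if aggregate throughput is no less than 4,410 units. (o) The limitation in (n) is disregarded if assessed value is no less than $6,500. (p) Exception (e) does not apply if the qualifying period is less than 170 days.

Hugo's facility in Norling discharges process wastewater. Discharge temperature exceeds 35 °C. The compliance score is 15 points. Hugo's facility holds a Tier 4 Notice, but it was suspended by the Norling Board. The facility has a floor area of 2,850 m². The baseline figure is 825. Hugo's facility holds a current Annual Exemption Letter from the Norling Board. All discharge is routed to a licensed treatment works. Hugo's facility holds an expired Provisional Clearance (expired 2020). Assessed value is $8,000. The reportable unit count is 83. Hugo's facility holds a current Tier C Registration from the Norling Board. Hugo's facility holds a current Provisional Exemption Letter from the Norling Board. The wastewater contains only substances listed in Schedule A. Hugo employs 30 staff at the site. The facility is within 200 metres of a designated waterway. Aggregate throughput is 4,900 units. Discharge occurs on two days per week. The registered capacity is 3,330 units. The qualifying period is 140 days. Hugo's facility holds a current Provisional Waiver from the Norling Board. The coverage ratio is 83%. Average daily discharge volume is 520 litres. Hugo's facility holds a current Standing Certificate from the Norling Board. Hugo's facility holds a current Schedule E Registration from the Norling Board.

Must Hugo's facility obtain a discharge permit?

Exception (a) fails — the Provisional Clearance is not current.
Exception (b): a current Provisional Exemption Letter is held; the compliance score is 15 points, less than the 21 points limit; average daily discharge volume is 520 litres, below the 580 litres limit — every condition holds. But applying paragraphs (f)–(g): (f) operates against (b): a current Annual Exemption Letter is held. (g) is not triggered (the Tier 4 Notice is not current), so (f) stands. So (b) is unavailable.
Exception (c) is satisfied on its face — the coverage ratio is 83%, under the 93% limit; the registered capacity is 3,330 units, below the 4,610 units limit. Turning to paragraph (h): (h) operates against (c): the facility is within 200 m of a designated waterway. So (c) is unavailable.
All of (d)'s requirements are met (the wastewater is Schedule-A-only; discharge occurs on no more than two days per week; a current Tier C Registration is held). But: (i) operates against (d): a current Provisional Waiver is held. (j) is triggered (a current Standing Certificate is held), but is overridden by (k): (k) operates against (j): a current Schedule E Registration is held. (l) would limit (k) — the reportable unit count is 83, below the 105 limit — but (m) sets (l) aside: (m) is triggered — discharge temperature exceeds 35 °C. (n) would limit (m) — aggregate throughput is 4,900 units, meeting the 4,410 units threshold — but (o) sets (n) aside: (o) operates — assessed value is $8,000, meeting the $6,500 threshold. Exception (d) does not apply.
Exception (e) requires that the baseline figure is below 771; but the baseline figure is 825, not below 771, so (e) is unavailable.
No exception applies. The general rule governs.

Yes — Hugo's facility must obtain a discharge permit.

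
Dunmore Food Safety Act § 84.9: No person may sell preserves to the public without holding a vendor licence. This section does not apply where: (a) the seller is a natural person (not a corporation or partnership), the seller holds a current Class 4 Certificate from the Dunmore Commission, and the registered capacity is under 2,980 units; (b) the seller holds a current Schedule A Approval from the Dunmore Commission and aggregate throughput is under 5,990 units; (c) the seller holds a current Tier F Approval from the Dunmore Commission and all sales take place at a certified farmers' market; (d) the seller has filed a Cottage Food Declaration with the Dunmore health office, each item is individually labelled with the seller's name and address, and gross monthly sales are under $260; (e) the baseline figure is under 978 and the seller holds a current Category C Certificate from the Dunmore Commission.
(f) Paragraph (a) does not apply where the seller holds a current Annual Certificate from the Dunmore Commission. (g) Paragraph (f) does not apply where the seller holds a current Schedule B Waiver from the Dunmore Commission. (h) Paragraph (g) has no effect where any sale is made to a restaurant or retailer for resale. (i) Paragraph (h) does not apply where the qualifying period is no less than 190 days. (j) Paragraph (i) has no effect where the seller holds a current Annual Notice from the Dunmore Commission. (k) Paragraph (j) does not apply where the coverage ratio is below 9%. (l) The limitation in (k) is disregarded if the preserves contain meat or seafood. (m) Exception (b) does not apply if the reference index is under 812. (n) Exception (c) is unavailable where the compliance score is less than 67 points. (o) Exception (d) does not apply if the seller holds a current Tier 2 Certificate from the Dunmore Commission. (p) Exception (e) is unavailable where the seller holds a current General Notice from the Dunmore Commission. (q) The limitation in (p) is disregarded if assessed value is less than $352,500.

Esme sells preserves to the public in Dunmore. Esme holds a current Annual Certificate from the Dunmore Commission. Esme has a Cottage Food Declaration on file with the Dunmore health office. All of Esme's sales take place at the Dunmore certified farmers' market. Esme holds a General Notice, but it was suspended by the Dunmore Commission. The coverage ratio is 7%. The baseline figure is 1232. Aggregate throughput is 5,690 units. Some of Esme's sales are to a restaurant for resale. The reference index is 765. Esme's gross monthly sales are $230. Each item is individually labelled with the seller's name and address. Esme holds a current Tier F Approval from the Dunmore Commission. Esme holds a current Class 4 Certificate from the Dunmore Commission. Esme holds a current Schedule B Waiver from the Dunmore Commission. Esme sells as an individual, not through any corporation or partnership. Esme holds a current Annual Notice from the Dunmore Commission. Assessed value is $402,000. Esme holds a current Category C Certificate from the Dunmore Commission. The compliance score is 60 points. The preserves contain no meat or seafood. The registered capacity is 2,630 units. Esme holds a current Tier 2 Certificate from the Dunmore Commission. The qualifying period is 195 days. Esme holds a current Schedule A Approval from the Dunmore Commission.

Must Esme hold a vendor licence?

All of (a)'s requirements are met (the seller is a natural person; a current Class 4 Certificate is held; the registered capacity is 2,630 units, under the 2,980 units limit). As to paragraphs (f)–(l): (f) is triggered (a current Annual Certificate is held), but is overridden by (g): (g) operates against (f): a current Schedule B Waiver is held. (h) is engaged (some sales are to a restaurant for resale), but is itself disapplied by (i): (i) operates against (h): the qualifying period is 195 days, meeting the 190 days threshold. (j) would limit (i) — a current Annual Notice is held — but (k) sets (j) aside: (k) applies — the coverage ratio is 7%, below the 9% limit. (l) is not engaged (the preserves contain no meat or seafood), so (k) stands. (a) remains available.
Exception (b)'s conditions are all satisfied: a current Schedule A Approval is held; aggregate throughput is 5,690 units, under the 5,990 units limit. But applying paragraph (m): (m) operates against (b): the reference index is 765, under the 812 limit. So (b) is unavailable.
Exception (c) is satisfied on its face — a current Tier F Approval is held; all sales are at a certified farmers' market. Turning to paragraph (n): (n) operates against (c): the compliance score is 60 points, less than the 67 points limit. So (c) is unavailable.
Exception (d)'s conditions are all satisfied: a Cottage Food Declaration is on file; items are individually labelled; gross monthly sales are $230, under the $260 limit. However, paragraph (o) must be considered: (o) is engaged — a current Tier 2 Certificate is held. (d) is therefore removed.
Exception (e) fails — the baseline figure is 1,232, not under 978.

No — exception (a) applies; Esme is not required to hold a vendor licence.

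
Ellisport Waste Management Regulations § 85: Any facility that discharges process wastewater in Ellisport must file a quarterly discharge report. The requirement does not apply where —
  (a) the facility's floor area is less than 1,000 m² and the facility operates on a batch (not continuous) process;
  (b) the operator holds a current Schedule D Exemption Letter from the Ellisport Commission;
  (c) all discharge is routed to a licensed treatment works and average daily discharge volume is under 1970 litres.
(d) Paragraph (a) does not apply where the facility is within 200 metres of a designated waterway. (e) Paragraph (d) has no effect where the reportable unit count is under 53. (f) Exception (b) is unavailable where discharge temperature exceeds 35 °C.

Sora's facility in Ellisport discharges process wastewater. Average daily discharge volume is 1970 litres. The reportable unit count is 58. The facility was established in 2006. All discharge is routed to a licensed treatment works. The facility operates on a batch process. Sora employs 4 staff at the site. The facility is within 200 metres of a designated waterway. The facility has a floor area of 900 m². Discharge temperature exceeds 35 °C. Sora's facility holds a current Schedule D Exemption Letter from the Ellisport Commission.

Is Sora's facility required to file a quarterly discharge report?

Yes — Sora's facility must file a quarterly discharge report.

Exception (a)'s conditions are all satisfied: the facility's floor area is 900 m², less than the 1,000 m² limit; the facility operates on a batch process. Turning to paragraphs (d)–(e): (d) operates against (a): the facility is within 200 m of a designated waterway. (e), which would lift (d), is not triggered — the reportable unit count is 58, not under 53. Exception (a) does not apply.
Exception (b)'s conditions are all satisfied: a current Schedule D Exemption Letter is held. However, paragraph (f) must be considered: (f) applies — discharge temperature exceeds 35 °C. (b) is therefore removed.
Exception (c) fails — average daily discharge volume is 1970 litres, not under 1970 litres.
Every exception is unavailable, so the rule governs.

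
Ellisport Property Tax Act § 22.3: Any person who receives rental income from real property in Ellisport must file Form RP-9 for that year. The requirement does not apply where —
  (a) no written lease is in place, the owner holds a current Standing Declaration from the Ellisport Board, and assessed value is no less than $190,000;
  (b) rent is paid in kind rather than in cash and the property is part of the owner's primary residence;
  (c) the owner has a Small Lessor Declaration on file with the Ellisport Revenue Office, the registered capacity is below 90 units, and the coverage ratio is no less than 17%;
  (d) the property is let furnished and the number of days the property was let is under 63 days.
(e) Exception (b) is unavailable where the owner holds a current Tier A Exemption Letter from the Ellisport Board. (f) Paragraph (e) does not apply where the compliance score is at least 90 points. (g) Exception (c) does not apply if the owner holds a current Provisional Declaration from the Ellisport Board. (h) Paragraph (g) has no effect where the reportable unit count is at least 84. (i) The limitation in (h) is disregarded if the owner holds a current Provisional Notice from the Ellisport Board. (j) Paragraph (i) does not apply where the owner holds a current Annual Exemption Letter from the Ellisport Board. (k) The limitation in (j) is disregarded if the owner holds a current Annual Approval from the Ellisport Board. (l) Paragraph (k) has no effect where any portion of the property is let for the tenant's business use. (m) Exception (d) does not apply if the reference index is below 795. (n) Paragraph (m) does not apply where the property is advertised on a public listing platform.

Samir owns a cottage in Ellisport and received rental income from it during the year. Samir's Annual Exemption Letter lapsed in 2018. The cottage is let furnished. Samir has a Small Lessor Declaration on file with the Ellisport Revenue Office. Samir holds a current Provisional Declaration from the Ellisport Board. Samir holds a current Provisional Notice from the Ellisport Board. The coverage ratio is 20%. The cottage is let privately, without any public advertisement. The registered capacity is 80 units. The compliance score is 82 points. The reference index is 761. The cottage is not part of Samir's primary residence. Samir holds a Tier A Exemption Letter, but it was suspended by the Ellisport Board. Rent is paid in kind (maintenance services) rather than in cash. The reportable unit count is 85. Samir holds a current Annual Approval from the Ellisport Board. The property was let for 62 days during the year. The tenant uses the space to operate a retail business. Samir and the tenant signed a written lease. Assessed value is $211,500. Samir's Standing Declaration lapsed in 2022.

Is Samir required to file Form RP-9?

Yes — Samir must file Form RP-9.

Exception (a) does not apply: a written lease is in place.
Exception (b) fails — the cottage is not part of the primary residence.
Exception (c) is satisfied on its face — a Small Lessor Declaration is on file; the registered capacity is 80 units, below the 90 units limit; the coverage ratio is 20%, meeting the 17% threshold. However, paragraphs (g)–(l) must be considered: (g) is engaged — a current Provisional Declaration is held. (h) would limit (g) — the reportable unit count is 85, meeting the 84 threshold — but (i) sets (h) aside: (i) applies — a current Provisional Notice is held. (j), which would lift (i), is not triggered — the Annual Exemption Letter is not current. So (c) is unavailable.
Exception (d)'s conditions are all satisfied: the property is let furnished; the number of days the property was let is 62 days, under the 63 days limit. But applying paragraphs (m)–(n): (m) operates against (d): the reference index is 761, below the 795 limit. (n) is not engaged (the property is let privately without advertisement), so (m) stands. Exception (d) does not apply.
No exception is made out. Samir falls within the general rule.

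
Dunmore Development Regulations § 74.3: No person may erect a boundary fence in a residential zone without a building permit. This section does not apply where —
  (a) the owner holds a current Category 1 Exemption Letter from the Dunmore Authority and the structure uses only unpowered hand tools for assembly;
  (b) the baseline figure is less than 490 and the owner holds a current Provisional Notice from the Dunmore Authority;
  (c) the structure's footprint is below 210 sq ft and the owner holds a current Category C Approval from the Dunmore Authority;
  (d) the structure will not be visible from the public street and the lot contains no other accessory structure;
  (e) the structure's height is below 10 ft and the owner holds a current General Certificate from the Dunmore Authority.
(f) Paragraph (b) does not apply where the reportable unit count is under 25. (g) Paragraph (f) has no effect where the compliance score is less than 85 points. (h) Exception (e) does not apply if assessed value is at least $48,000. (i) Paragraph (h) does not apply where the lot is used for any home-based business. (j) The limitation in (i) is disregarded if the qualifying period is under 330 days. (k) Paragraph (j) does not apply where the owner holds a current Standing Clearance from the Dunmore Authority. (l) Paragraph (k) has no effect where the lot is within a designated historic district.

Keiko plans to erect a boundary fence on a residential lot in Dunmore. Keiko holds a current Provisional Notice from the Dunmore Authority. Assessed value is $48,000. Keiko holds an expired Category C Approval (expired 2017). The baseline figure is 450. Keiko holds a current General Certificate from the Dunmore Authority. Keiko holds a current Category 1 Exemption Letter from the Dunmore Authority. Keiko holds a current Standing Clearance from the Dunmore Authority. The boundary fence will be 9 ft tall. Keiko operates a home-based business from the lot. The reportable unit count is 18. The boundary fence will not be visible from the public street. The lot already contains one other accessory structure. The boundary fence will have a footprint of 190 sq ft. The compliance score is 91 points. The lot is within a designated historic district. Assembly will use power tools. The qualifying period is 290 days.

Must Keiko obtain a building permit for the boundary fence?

Exception (a) does not apply: assembly uses power tools.
Exception (b)'s conditions are all satisfied: the baseline figure is 450, less than the 490 limit; a current Provisional Notice is held. Turning to paragraphs (f)–(g): (f) applies — the reportable unit count is 18, under the 25 limit. (g) is inapplicable (the compliance score is 91 points, not less than 85 points), so (f) stands. So (b) is unavailable.
Exception (c) fails — there is no Category C Approval in force.
Exception (d) fails — the lot already has another accessory structure.
All of (e)'s requirements are met (the structure's height is 9 ft, below the 10 ft limit; a current General Certificate is held). However, paragraphs (h)–(l) must be considered: (h) is engaged — assessed value is $48,000, meeting the $48,000 threshold. (i) would limit (h) — a home-based business operates on the lot — but (j) sets (i) aside: (j) operates against (i): the qualifying period is 290 days, under the 330 days limit. (k) would limit (j) — a current Standing Clearance is held — but (l) sets (k) aside: (l) applies — the lot is in a historic district. Exception (e) does not apply.
No exception is made out. Keiko falls within the general rule.

Yes — Keiko must obtain a building permit.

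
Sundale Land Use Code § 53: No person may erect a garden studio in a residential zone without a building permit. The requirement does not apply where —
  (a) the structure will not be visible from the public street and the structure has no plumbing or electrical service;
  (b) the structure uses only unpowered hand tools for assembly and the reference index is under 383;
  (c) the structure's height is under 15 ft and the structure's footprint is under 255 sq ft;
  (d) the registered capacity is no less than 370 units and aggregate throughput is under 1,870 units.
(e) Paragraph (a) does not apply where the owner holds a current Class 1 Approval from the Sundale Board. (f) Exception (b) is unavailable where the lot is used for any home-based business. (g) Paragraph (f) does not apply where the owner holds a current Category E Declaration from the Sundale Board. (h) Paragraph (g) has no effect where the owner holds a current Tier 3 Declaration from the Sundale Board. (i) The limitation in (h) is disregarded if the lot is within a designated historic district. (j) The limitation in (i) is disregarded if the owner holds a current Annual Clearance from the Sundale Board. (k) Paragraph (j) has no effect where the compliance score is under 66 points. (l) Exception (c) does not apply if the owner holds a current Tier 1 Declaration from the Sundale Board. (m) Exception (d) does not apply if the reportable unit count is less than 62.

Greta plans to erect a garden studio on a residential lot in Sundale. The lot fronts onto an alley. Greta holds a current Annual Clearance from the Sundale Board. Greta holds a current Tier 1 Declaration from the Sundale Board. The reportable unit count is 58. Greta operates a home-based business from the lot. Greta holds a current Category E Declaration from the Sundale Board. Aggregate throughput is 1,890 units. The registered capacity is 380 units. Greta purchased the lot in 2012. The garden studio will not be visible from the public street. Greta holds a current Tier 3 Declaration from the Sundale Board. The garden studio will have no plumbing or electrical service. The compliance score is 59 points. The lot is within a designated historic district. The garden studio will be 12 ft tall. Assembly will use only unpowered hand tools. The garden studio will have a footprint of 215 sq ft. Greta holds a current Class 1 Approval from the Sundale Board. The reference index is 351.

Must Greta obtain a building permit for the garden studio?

No — exception (b) applies; Greta does not need a building permit.

Exception (a)'s conditions are all satisfied: the structure will not be visible from the street; there is no plumbing or electrical service. But: (e) operates against (a): a current Class 1 Approval is held. So (a) is unavailable.
Exception (b)'s conditions are all satisfied: assembly uses only hand tools; the reference index is 351, under the 383 limit. Considering the limiting provisions: (f) operates (a home-based business operates on the lot), but is displaced by (g): (g) is engaged — a current Category E Declaration is held. (h) would limit (g) — a current Tier 3 Declaration is held — but (i) sets (h) aside: (i) is engaged — the lot is in a historic district. (j) would limit (i) — a current Annual Clearance is held — but (k) sets (j) aside: (k) operates — the compliance score is 59 points, under the 66 points limit. Exception (b) stands.
All of (c)'s requirements are met (the structure's height is 12 ft, under the 15 ft limit; the structure's footprint is 215 sq ft, under the 255 sq ft limit). Turning to paragraph (l): (l) is engaged — a current Tier 1 Declaration is held. (c) is therefore removed.
Exception (d) does not apply: aggregate throughput is 1,890 units, not under 1,870 units.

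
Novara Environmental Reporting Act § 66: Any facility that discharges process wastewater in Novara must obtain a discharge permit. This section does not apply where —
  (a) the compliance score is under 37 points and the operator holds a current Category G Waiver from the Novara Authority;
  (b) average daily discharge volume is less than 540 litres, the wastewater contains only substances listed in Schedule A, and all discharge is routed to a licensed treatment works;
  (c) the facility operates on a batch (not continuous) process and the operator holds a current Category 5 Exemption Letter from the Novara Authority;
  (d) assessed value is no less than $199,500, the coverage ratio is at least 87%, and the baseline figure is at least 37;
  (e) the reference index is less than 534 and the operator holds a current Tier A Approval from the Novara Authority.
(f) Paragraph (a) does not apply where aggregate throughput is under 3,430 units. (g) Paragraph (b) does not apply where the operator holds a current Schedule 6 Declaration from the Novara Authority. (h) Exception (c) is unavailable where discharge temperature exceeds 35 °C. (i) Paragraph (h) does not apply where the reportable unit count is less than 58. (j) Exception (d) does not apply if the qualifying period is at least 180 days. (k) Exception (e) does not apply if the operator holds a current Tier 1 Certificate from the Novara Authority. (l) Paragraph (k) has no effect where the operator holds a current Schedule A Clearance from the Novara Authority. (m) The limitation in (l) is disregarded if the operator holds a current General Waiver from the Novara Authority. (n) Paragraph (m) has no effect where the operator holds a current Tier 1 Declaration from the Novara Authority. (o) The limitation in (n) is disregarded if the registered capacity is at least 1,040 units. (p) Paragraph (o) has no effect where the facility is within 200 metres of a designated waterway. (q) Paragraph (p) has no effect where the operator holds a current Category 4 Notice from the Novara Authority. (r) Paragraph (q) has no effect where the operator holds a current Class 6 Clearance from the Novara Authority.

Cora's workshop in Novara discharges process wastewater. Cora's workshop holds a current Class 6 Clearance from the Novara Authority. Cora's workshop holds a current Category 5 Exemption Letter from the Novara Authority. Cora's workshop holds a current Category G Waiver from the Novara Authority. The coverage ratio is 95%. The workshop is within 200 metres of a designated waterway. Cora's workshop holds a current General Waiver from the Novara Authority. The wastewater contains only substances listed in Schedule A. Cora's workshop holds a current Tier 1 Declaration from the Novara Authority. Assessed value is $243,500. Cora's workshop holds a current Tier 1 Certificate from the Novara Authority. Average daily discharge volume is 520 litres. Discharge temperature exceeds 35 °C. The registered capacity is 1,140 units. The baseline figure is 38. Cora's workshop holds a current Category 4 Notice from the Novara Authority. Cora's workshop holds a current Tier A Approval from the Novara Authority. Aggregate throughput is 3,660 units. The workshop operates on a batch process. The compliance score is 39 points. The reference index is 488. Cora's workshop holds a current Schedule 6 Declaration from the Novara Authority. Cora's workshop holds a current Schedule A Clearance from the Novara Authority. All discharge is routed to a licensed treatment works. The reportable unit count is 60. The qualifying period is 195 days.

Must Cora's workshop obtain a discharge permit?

Exception (a) requires that the compliance score is under 37 points; but the compliance score is 39 points, not under 37 points, so (a) is unavailable.
Exception (b): average daily discharge volume is 520 litres, less than the 540 litres limit; the wastewater is Schedule-A-only; discharge is routed to a licensed treatment works — every condition holds. Turning to paragraph (g): (g) operates against (b): a current Schedule 6 Declaration is held. (b) is therefore removed.
All of (c)'s requirements are met (the facility operates on a batch process; a current Category 5 Exemption Letter is held). However, paragraphs (h)–(i) must be considered: (h) operates against (c): discharge temperature exceeds 35 °C. (i), which would lift (h), is not triggered — the reportable unit count is 60, not less than 58. So (c) is unavailable.
Exception (d)'s conditions are all satisfied: assessed value is $243,500, meeting the $199,500 threshold; the coverage ratio is 95%, meeting the 87% threshold; the baseline figure is 38, meeting the 37 threshold. But: (j) operates against (d): the qualifying period is 195 days, meeting the 180 days threshold. (d) is therefore removed.
All of (e)'s requirements are met (the reference index is 488, less than the 534 limit; a current Tier A Approval is held). Considering the limiting provisions: (k) would limit (e) — a current Tier 1 Certificate is held — but (l) sets (k) aside: (l) is engaged — a current Schedule A Clearance is held. (m) would limit (l) — a current General Waiver is held — but (n) sets (m) aside: (n) operates against (m): a current Tier 1 Declaration is held. (o) would limit (n) — the registered capacity is 1,140 units, meeting the 1,040 units threshold — but (p) sets (o) aside: (p) operates against (o): the workshop is within 200 m of a designated waterway. (q) would limit (p) — a current Category 4 Notice is held — but (r) sets (q) aside: (r) operates against (q): a current Class 6 Clearance is held. Exception (e) stands.

No — exception (e) applies; Cora's workshop is not required to obtain a discharge permit.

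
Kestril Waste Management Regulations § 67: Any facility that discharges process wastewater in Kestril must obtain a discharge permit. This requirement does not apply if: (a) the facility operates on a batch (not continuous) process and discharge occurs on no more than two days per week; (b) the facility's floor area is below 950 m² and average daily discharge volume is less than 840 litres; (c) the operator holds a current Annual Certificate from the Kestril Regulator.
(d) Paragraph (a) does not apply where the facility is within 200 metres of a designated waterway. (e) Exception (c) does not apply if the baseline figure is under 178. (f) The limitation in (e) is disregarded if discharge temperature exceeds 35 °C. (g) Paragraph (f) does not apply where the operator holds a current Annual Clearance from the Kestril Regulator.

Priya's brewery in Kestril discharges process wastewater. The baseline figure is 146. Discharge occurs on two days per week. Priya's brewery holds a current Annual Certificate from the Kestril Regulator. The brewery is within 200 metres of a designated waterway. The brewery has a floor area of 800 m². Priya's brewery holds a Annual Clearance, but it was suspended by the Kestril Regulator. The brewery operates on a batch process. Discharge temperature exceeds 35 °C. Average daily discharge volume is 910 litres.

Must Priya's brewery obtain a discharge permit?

No — exception (c) applies; Priya's brewery is not required to obtain a discharge permit.

Exception (a)'s conditions are all satisfied: the facility operates on a batch process; discharge occurs on no more than two days per week. However, paragraph (d) must be considered: (d) is triggered — the brewery is within 200 m of a designated waterway. (a) is therefore removed.
Exception (b) requires that average daily discharge volume is less than 840 litres; but average daily discharge volume is 910 litres, not less than 840 litres, so (b) is unavailable.
Exception (c): a current Annual Certificate is held — every condition holds. As to paragraphs (e)–(g): (e) is engaged (the baseline figure is 146, under the 178 limit), but is overridden by (f): (f) applies — discharge temperature exceeds 35 °C. (g) is inapplicable (there is no Annual Clearance in force), so (f) stands. Exception (c) stands.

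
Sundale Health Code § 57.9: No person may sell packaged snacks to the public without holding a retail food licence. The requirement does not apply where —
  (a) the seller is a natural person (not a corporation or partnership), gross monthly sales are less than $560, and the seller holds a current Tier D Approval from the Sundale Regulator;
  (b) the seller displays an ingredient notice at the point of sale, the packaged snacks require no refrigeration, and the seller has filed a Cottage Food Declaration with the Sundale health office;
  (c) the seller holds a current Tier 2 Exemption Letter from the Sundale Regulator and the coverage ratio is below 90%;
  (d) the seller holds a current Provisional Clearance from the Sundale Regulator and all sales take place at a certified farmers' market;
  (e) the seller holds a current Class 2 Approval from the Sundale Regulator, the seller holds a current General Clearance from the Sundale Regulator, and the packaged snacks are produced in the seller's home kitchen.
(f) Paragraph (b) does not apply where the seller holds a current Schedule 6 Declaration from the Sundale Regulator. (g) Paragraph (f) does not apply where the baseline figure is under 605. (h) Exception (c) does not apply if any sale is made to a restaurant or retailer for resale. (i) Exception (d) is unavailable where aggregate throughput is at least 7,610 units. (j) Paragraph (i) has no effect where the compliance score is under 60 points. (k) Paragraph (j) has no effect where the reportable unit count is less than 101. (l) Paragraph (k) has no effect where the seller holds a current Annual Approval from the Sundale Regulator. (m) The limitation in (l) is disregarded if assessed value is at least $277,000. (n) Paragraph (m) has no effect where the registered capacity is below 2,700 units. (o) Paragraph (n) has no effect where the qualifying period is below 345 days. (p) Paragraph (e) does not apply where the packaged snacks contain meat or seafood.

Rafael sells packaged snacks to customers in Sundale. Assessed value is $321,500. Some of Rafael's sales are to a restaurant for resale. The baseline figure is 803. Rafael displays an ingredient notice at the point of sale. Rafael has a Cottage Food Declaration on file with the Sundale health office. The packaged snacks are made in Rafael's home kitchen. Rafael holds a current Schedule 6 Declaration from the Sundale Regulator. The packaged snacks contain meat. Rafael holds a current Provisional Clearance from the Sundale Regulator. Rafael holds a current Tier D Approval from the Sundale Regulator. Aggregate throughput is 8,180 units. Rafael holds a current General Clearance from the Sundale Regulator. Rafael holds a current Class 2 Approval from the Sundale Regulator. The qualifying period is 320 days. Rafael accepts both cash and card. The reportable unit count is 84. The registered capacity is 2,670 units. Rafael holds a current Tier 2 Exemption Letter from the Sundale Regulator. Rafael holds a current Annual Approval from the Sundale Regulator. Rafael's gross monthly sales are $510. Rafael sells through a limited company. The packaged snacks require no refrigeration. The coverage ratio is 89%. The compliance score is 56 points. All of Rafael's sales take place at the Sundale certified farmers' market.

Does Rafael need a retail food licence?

Yes — Rafael must hold a retail food licence.

Exception (a) does not apply: the seller operates through a limited company.
Exception (b) is satisfied on its face — an ingredient notice is displayed; the packaged snacks are shelf-stable; a Cottage Food Declaration is on file. Turning to paragraphs (f)–(g): (f) operates against (b): a current Schedule 6 Declaration is held. (g), which would lift (f), is not triggered — the baseline figure is 803, not under 605. So (b) is unavailable.
All of (c)'s requirements are met (a current Tier 2 Exemption Letter is held; the coverage ratio is 89%, below the 90% limit). But applying paragraph (h): (h) operates against (c): some sales are to a restaurant for resale. So (c) is unavailable.
Exception (d)'s conditions are all satisfied: a current Provisional Clearance is held; all sales are at a certified farmers' market. Turning to paragraphs (i)–(o): (i) operates against (d): aggregate throughput is 8,180 units, meeting the 7,610 units threshold. (j) applies (the compliance score is 56 points, under the 60 points limit), but is overridden by (k): (k) operates against (j): the reportable unit count is 84, less than the 101 limit. (l) would limit (k) — a current Annual Approval is held — but (m) sets (l) aside: (m) operates against (l): assessed value is $321,500, meeting the $277,000 threshold. (n) would limit (m) — the registered capacity is 2,670 units, below the 2,700 units limit — but (o) sets (n) aside: (o) operates against (n): the qualifying period is 320 days, below the 345 days limit. (d) is therefore removed.
Exception (e)'s conditions are all satisfied: a current Class 2 Approval is held; a current General Clearance is held; the packaged snacks are home-kitchen produced. But: (p) is engaged — the packaged snacks contain meat. Exception (e) does not apply.
No exception displaces § 57.9.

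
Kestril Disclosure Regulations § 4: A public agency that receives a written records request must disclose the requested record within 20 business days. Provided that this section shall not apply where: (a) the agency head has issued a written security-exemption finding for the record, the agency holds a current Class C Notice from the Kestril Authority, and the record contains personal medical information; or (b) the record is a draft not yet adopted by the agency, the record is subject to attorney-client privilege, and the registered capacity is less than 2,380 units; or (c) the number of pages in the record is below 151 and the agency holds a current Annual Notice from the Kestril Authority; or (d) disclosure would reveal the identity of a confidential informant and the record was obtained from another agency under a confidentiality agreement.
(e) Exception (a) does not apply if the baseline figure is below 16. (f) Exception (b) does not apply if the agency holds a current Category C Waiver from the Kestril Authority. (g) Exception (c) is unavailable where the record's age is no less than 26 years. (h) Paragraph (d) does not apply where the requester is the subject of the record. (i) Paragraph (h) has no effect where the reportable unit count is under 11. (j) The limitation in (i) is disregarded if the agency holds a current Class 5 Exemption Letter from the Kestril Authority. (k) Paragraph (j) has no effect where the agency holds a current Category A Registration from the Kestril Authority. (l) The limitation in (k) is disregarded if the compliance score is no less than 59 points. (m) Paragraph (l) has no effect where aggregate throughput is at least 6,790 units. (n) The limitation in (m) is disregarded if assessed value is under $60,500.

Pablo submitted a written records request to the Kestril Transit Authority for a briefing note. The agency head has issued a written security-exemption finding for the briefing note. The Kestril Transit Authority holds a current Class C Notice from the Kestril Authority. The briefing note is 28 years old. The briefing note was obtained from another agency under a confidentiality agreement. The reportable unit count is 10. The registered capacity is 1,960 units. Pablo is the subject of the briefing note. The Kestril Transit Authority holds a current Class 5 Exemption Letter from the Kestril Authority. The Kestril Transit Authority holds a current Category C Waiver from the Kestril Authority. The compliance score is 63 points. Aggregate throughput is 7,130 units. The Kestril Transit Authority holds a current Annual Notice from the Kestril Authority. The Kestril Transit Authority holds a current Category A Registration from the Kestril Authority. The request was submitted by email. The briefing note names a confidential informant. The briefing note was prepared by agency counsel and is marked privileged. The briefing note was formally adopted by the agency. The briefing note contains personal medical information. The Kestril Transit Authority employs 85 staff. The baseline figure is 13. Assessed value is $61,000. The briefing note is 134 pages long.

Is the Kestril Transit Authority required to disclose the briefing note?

Exception (a): a written security-exemption finding has been issued; a current Class C Notice is held; the briefing note contains personal medical information — every condition holds. However, paragraph (e) must be considered: (e) operates against (a): the baseline figure is 13, below the 16 limit. So (a) is unavailable.
Exception (b) requires that the record is a draft not yet adopted by the agency; but the briefing note has been formally adopted, so (b) is unavailable.
Exception (c)'s conditions are all satisfied: the number of pages in the record is 134, below the 151 limit; a current Annual Notice is held. But applying paragraph (g): (g) operates against (c): the record's age is 28 years, meeting the 26 years threshold. (c) is therefore removed.
All of (d)'s requirements are met (the briefing note names a confidential informant; the briefing note was obtained under a confidentiality agreement). Under paragraphs (h)–(n): (h) is triggered (Pablo is the subject of the briefing note), but yields to (i): (i) operates against (h): the reportable unit count is 10, under the 11 limit. (j) would limit (i) — a current Class 5 Exemption Letter is held — but (k) sets (j) aside: (k) operates — a current Category A Registration is held. (l) would limit (k) — the compliance score is 63 points, meeting the 59 points threshold — but (m) sets (l) aside: (m) is engaged — aggregate throughput is 7,130 units, meeting the 6,790 units threshold. (n) is inapplicable (assessed value is $61,000, not under $60,500), so (m) stands. So (d) applies.

No — exception (d) applies; the Kestril Transit Authority is not required to disclose the briefing note.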